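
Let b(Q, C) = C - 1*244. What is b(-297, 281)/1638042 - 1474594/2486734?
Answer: -1207677447895/2036687367414 ≈ -0.59296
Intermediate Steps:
b(Q, C) = -244 + C (b(Q, C) = C - 244 = -244 + C)
b(-297, 281)/1638042 - 1474594/2486734 = (-244 + 281)/1638042 - 1474594/2486734 = 37*(1/1638042) - 1474594*1/2486734 = 37/1638042 - 737297/1243367 = -1207677447895/2036687367414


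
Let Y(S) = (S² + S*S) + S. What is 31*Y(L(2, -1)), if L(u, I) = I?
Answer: 31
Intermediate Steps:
Y(S) = S + 2*S² (Y(S) = (S² + S²) + S = 2*S² + S = S + 2*S²)
31*Y(L(2, -1)) = 31*(-(1 + 2*(-1))) = 31*(-(1 - 2)) = 31*(-1*(-1)) = 31*1 = 31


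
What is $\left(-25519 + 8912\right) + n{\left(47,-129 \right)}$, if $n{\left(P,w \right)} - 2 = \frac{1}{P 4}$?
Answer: $- \frac{3121739}{188} \approx -16605.0$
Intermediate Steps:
$n{\left(P,w \right)} = 2 + \frac{1}{4 P}$ ($n{\left(P,w \right)} = 2 + \frac{1}{P 4} = 2 + \frac{1}{4 P}$)
$\left(-25519 + 8912\right) + n{\left(47,-129 \right)} = \left(-25519 + 8912\right) + \left(2 + \frac{1}{4 \cdot 47}\right) = -16607 + \left(2 + \frac{1}{4} \cdot \frac{1}{47}\right) = -16607 + \left(2 + \frac{1}{188}\right) = -16607 + \frac{377}{188} = - \frac{3121739}{188}$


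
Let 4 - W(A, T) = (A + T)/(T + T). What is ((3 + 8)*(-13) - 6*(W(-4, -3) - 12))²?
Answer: 7744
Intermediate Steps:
W(A, T) = 4 - (A + T)/(2*T) (W(A, T) = 4 - (A + T)/(T + T) = 4 - (A + T)/(2*T))
((3 + 8)*(-13) - 6*(W(-4, -3) - 12))² = ((3 + 8)*(-13) - 6*((½)*(-1*(-4) + 7*(-3))/(-3) - 12))² = (11*(-13) - 6*((½)*(-⅓)*(4 - 21) - 12))² = (-143 - 6*((½)*(-⅓)*(-17) - 12))² = (-143 - 6*(17/6 - 12))² = (-143 - 6*(-55/6))² = (-143 + 55)² = (-88)² = 7744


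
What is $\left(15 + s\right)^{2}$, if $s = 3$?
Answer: $324$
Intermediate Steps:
$\left(15 + s\right)^{2} = \left(15 + 3\right)^{2} = 18^{2} = 324$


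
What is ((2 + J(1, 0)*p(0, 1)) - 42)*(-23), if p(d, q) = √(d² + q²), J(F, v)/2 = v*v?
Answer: 920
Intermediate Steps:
J(F, v) = 2*v² (J(F, v) = 2*(v*v) = 2*v²)
((2 + J(1, 0)*p(0, 1)) - 42)*(-23) = ((2 + (2*0²)*√(0² + 1²)) - 42)*(-23) = ((2 + (2*0)*√(0 + 1)) - 42)*(-23) = ((2 + 0*√1) - 42)*(-23) = ((2 + 0*1) - 42)*(-23) = ((2 + 0) - 42)*(-23) = (2 - 42)*(-23) = -40*(-23) = 920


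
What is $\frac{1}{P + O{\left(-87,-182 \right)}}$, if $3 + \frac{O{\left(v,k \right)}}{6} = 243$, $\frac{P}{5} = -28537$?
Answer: $- \frac{1}{141245} \approx -7.0799 \cdot 10^{-6}$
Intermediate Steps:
$P = -142685$ ($P = 5 \left(-28537\right) = -142685$)
$O{\left(v,k \right)} = 1440$ ($O{\left(v,k \right)} = -18 + 6 \cdot 243 = -18 + 1458 = 1440$)
$\frac{1}{P + O{\left(-87,-182 \right)}} = \frac{1}{-142685 + 1440} = \frac{1}{-141245} = - \frac{1}{141245}$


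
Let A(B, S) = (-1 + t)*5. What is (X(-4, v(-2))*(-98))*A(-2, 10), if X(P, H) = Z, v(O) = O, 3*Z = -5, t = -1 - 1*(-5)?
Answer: 2450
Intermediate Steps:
t = 4 (t = -1 + 5 = 4)
Z = -5/3 (Z = (⅓)*(-5) = -5/3 ≈ -1.6667)
X(P, H) = -5/3
A(B, S) = 15 (A(B, S) = (-1 + 4)*5 = 3*5 = 15)
(X(-4, v(-2))*(-98))*A(-2, 10) = -5/3*(-98)*15 = (490/3)*15 = 2450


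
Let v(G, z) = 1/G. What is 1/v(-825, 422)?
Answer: -825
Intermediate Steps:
1/v(-825, 422) = 1/(1/(-825)) = 1/(-1/825) = -825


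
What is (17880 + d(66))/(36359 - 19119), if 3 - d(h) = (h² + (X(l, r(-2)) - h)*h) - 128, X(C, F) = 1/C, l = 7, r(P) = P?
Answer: 126011/120680 ≈ 1.0442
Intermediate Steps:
d(h) = 131 - h² - h*(⅐ - h) (d(h) = 3 - ((h² + (1/7 - h)*h) - 128) = 3 - ((h² + (⅐ - h)*h) - 128) = 3 - ((h² + h*(⅐ - h)) - 128) = 3 - (-128 + h² + h*(⅐ - h)) = 3 + (128 - h² - h*(⅐ - h)) = 131 - h² - h*(⅐ - h))
(17880 + d(66))/(36359 - 19119) = (17880 + (131 - ⅐*66))/(36359 - 19119) = (17880 + (131 - 66/7))/17240 = (17880 + 851/7)*(1/17240) = (126011/7)*(1/17240) = 126011/120680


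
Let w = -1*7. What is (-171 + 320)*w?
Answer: -1043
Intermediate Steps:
w = -7
(-171 + 320)*w = (-171 + 320)*(-7) = 149*(-7) = -1043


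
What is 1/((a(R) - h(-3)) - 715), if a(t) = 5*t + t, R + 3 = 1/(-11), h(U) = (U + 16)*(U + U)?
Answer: -11/7211 ≈ -0.0015254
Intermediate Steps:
h(U) = 2*U*(16 + U) (h(U) = (16 + U)*(2*U) = 2*U*(16 + U))
R = -34/11 (R = -3 + 1/(-11) = -3 - 1/11 = -34/11 ≈ -3.0909)
a(t) = 6*t
1/((a(R) - h(-3)) - 715) = 1/((6*(-34/11) - 2*(-3)*(16 - 3)) - 715) = 1/((-204/11 - 2*(-3)*13) - 715) = 1/((-204/11 - 1*(-78)) - 715) = 1/((-204/11 + 78) - 715) = 1/(654/11 - 715) = 1/(-7211/11) = -11/7211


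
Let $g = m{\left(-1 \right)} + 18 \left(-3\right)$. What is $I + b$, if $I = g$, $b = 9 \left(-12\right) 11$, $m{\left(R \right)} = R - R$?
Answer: $-1242$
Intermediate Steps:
$m{\left(R \right)} = 0$
$b = -1188$ ($b = \left(-108\right) 11 = -1188$)
$g = -54$ ($g = 0 + 18 \left(-3\right) = 0 - 54 = -54$)
$I = -54$
$I + b = -54 - 1188 = -1242$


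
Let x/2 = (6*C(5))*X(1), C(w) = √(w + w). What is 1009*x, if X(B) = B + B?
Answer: 24216*√10 ≈ 76578.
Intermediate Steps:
X(B) = 2*B
C(w) = √2*√w (C(w) = √(2*w) = √2*√w)
x = 24*√10 (x = 2*((6*(√2*√5))*(2*1)) = 2*((6*√10)*2) = 2*(12*√10) = 24*√10 ≈ 75.895)
1009*x = 1009*(24*√10) = 24216*√10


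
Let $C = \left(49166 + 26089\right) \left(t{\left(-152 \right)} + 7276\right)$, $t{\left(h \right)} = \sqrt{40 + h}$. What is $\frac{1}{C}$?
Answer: $\frac{1819}{996005343360} - \frac{i \sqrt{7}}{996005343360} \approx 1.8263 \cdot 10^{-9} - 2.6564 \cdot 10^{-12} i$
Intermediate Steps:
$C = 547555380 + 301020 i \sqrt{7}$ ($C = \left(49166 + 26089\right) \left(\sqrt{40 - 152} + 7276\right) = 75255 \left(\sqrt{-112} + 7276\right) = 75255 \left(4 i \sqrt{7} + 7276\right) = 75255 \left(7276 + 4 i \sqrt{7}\right) = 547555380 + 301020 i \sqrt{7} \approx 5.4756 \cdot 10^{8} + 7.9642 \cdot 10^{5} i$)
$\frac{1}{C} = \frac{1}{547555380 + 301020 i \sqrt{7}}$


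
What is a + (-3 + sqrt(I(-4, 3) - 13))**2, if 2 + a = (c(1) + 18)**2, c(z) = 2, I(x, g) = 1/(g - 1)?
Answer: 789/2 - 15*I*sqrt(2) ≈ 394.5 - 21.213*I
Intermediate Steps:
I(x, g) = 1/(-1 + g)
a = 398 (a = -2 + (2 + 18)**2 = -2 + 20**2 = -2 + 400 = 398)
a + (-3 + sqrt(I(-4, 3) - 13))**2 = 398 + (-3 + sqrt(1/(-1 + 3) - 13))**2 = 398 + (-3 + sqrt(1/2 - 13))**2 = 398 + (-3 + sqrt(-25/2))**2 = 398 + (-3 + 5*I*sqrt(2)/2)**2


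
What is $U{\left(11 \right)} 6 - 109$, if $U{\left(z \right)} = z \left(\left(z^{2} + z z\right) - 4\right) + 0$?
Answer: $15599$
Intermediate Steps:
$U{\left(z \right)} = z \left(-4 + 2 z^{2}\right)$ ($U{\left(z \right)} = z \left(\left(z^{2} + z^{2}\right) - 4\right) + 0 = z \left(2 z^{2} - 4\right) + 0 = z \left(-4 + 2 z^{2}\right) + 0 = z \left(-4 + 2 z^{2}\right)$)
$U{\left(11 \right)} 6 - 109 = 2 \cdot 11 \left(-2 + 11^{2}\right) 6 - 109 = 2 \cdot 11 \left(-2 + 121\right) 6 - 109 = 2 \cdot 11 \cdot 119 \cdot 6 - 109 = 2618 \cdot 6 - 109 = 15708 - 109 = 15599$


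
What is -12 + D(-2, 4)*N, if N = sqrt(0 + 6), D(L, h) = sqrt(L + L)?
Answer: -12 + 2*I*sqrt(6) ≈ -12.0 + 4.899*I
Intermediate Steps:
D(L, h) = sqrt(2)*sqrt(L) (D(L, h) = sqrt(2*L) = sqrt(2)*sqrt(L))
N = sqrt(6) ≈ 2.4495
-12 + D(-2, 4)*N = -12 + (sqrt(2)*sqrt(-2))*sqrt(6) = -12 + (sqrt(2)*(I*sqrt(2)))*sqrt(6) = -12 + (2*I)*sqrt(6) = -12 + 2*I*sqrt(6)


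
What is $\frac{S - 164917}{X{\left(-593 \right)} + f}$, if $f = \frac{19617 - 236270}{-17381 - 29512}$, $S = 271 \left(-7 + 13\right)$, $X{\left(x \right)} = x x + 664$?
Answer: $- \frac{7657204863}{16521230162} \approx -0.46348$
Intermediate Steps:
$X{\left(x \right)} = 664 + x^{2}$ ($X{\left(x \right)} = x^{2} + 664 = 664 + x^{2}$)
$S = 1626$ ($S = 271 \cdot 6 = 1626$)
$f = \frac{216653}{46893}$ ($f = - \frac{216653}{-46893} = \left(-216653\right) \left(- \frac{1}{46893}\right) = \frac{216653}{46893} \approx 4.6202$)
$\frac{S - 164917}{X{\left(-593 \right)} + f} = \frac{1626 - 164917}{\left(664 + \left(-593\right)^{2}\right) + \frac{216653}{46893}} = - \frac{163291}{\left(664 + 351649\right) + \frac{216653}{46893}} = - \frac{163291}{352313 + \frac{216653}{46893}} = - \frac{163291}{\frac{16521230162}{46893}} = \left(-163291\right) \frac{46893}{16521230162} = - \frac{7657204863}{16521230162}$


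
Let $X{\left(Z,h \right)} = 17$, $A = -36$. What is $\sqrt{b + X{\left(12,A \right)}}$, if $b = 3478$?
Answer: $\sqrt{3495} \approx 59.119$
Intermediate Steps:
$\sqrt{b + X{\left(12,A \right)}} = \sqrt{3478 + 17} = \sqrt{3495}$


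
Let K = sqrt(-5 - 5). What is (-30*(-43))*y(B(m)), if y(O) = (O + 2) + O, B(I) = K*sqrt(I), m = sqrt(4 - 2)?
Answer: 2580 + 2580*I*2**(3/4)*sqrt(5) ≈ 2580.0 + 9702.4*I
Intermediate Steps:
K = I*sqrt(10) (K = sqrt(-10) = I*sqrt(10) ≈ 3.1623*I)
m = sqrt(2) ≈ 1.4142
B(I) = I*sqrt(10)*sqrt(I) (B(I) = (I*sqrt(10))*sqrt(I) = I*sqrt(10)*sqrt(I))
y(O) = 2 + 2*O (y(O) = (2 + O) + O = 2 + 2*O)
(-30*(-43))*y(B(m)) = (-30*(-43))*(2 + 2*(I*sqrt(10)*sqrt(sqrt(2)))) = 1290*(2 + 2*(I*sqrt(10)*2**(1/4))) = 1290*(2 + 2*(I*2**(3/4)*sqrt(5))) = 1290*(2 + 2*I*2**(3/4)*sqrt(5)) = 2580 + 2580*I*2**(3/4)*sqrt(5)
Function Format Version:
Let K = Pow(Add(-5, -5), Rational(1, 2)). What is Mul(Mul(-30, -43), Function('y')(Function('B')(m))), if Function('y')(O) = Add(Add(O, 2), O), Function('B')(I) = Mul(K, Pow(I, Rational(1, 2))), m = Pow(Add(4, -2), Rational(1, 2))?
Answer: Add(2580, Mul(2580, I, Pow(2, Rational(3, 4)), Pow(5, Rational(1, 2)))) ≈ Add(2580.0, Mul(9702.4, I))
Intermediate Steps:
K = Mul(I, Pow(10, Rational(1, 2))) (K = Pow(-10, Rational(1, 2)) = Mul(I, Pow(10, Rational(1, 2))) ≈ Mul(3.1623, I))
m = Pow(2, Rational(1, 2)) ≈ 1.4142
Function('B')(I) = Mul(I, Pow(10, Rational(1, 2)), Pow(I, Rational(1, 2))) (Function('B')(I) = Mul(Mul(I, Pow(10, Rational(1, 2))), Pow(I, Rational(1, 2))) = Mul(I, Pow(10, Rational(1, 2)), Pow(I, Rational(1, 2))))
Function('y')(O) = Add(2, Mul(2, O)) (Function('y')(O) = Add(Add(2, O), O) = Add(2, Mul(2, O)))
Mul(Mul(-30, -43), Function('y')(Function('B')(m))) = Mul(Mul(-30, -43), Add(2, Mul(2, Mul(I, Pow(10, Rational(1, 2)), Pow(Pow(2, Rational(1, 2)), Rational(1, 2)))))) = Mul(1290, Add(2, Mul(2, Mul(I, Pow(10, Rational(1, 2)), Pow(2, Rational(1, 4)))))) = Mul(1290, Add(2, Mul(2, Mul(I, Pow(2, Rational(3, 4)), Pow(5, Rational(1, 2)))))) = Mul(1290, Add(2, Mul(2, I, Pow(2, Rational(3, 4)), Pow(5, Rational(1, 2))))) = Add(2580, Mul(2580, I, Pow(2, Rational(3, 4)), Pow(5, Rational(1, 2))))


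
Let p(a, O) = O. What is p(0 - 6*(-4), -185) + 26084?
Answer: 25899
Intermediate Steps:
p(0 - 6*(-4), -185) + 26084 = -185 + 26084 = 25899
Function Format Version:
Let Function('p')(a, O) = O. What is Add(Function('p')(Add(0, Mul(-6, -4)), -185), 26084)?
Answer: 25899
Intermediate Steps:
Add(Function('p')(Add(0, Mul(-6, -4)), -185), 26084) = Add(-185, 26084) = 25899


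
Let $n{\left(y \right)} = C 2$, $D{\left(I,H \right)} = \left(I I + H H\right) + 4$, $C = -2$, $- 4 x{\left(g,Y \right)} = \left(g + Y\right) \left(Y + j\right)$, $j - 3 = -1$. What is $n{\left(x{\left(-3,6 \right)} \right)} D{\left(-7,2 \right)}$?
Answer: $-228$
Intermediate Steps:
$j = 2$ ($j = 3 - 1 = 2$)
$x{\left(g,Y \right)} = - \frac{\left(2 + Y\right) \left(Y + g\right)}{4}$ ($x{\left(g,Y \right)} = - \frac{\left(g + Y\right) \left(Y + 2\right)}{4} = - \frac{\left(Y + g\right) \left(2 + Y\right)}{4} = - \frac{\left(2 + Y\right) \left(Y + g\right)}{4}$)
$D{\left(I,H \right)} = 4 + H^{2} + I^{2}$ ($D{\left(I,H \right)} = \left(I^{2} + H^{2}\right) + 4 = \left(H^{2} + I^{2}\right) + 4 = 4 + H^{2} + I^{2}$)
$n{\left(y \right)} = -4$ ($n{\left(y \right)} = \left(-2\right) 2 = -4$)
$n{\left(x{\left(-3,6 \right)} \right)} D{\left(-7,2 \right)} = - 4 \left(4 + 2^{2} + \left(-7\right)^{2}\right) = - 4 \left(4 + 4 + 49\right) = \left(-4\right) 57 = -228$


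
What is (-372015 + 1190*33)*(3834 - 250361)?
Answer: 82030626615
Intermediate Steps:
(-372015 + 1190*33)*(3834 - 250361) = (-372015 + 39270)*(-246527) = -332745*(-246527) = 82030626615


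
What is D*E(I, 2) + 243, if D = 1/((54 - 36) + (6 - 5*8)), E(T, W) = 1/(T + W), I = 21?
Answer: 89423/368 ≈ 243.00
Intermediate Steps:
D = -1/16 (D = 1/(18 + (6 - 40)) = 1/(18 - 34) = 1/(-16) = -1/16 ≈ -0.062500)
D*E(I, 2) + 243 = -1/(16*(21 + 2)) + 243 = -1/16/23 + 243 = -1/16*1/23 + 243 = -1/368 + 243 = 89423/368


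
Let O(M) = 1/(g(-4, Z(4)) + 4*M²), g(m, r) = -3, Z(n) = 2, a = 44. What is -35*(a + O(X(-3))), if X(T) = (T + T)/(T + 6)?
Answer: -20055/13 ≈ -1542.7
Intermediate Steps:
X(T) = 2*T/(6 + T) (X(T) = (2*T)/(6 + T) = 2*T/(6 + T))
O(M) = 1/(-3 + 4*M²)
-35*(a + O(X(-3))) = -35*(44 + 1/(-3 + 4*(2*(-3)/(6 - 3))²)) = -35*(44 + 1/(-3 + 4*(2*(-3)/3)²)) = -35*(44 + 1/(-3 + 4*(2*(-3)*(⅓))²)) = -35*(44 + 1/(-3 + 4*(-2)²)) = -35*(44 + 1/(-3 + 4*4)) = -35*(44 + 1/(-3 + 16)) = -35*(44 + 1/13) = -35*573/13 = -20055/13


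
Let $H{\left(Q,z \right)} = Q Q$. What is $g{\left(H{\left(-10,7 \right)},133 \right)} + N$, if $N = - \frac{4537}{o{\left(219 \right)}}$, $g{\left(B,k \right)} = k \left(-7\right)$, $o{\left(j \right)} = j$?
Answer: $- \frac{208426}{219} \approx -951.72$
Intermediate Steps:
$H{\left(Q,z \right)} = Q^{2}$
$g{\left(B,k \right)} = - 7 k$
$N = - \frac{4537}{219} \approx -20.717$
$g{\left(H{\left(-10,7 \right)},133 \right)} + N = \left(-7\right) 133 - \frac{4537}{219} = -931 - \frac{4537}{219} = - \frac{208426}{219}$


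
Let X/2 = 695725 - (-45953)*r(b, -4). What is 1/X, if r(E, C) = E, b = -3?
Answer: 1/1115732 ≈ 8.9627e-7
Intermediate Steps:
X = 1115732 (X = 2*(695725 - (-45953)*(-3)) = 2*(695725 - 1*137859) = 2*(695725 - 137859) = 2*557866 = 1115732)
1/X = 1/1115732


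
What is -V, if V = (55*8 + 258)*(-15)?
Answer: 10470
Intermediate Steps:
V = -10470 (V = (440 + 258)*(-15) = 698*(-15) = -10470)
-V = -1*(-10470) = 10470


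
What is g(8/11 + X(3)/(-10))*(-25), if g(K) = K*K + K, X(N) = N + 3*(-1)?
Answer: -3800/121 ≈ -31.405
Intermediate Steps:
X(N) = -3 + N (X(N) = N - 3 = -3 + N)
g(K) = K + K² (g(K) = K² + K = K + K²)
g(8/11 + X(3)/(-10))*(-25) = ((8/11 + (-3 + 3)/(-10))*(1 + (8/11 + (-3 + 3)/(-10))))*(-25) = ((8*(1/11) + 0*(-⅒))*(1 + (8*(1/11) + 0*(-⅒))))*(-25) = ((8/11 + 0)*(1 + (8/11 + 0)))*(-25) = (8*(1 + 8/11)/11)*(-25) = ((8/11)*(19/11))*(-25) = (152/121)*(-25) = -3800/121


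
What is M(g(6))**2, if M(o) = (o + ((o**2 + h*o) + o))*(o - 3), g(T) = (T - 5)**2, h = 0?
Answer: 36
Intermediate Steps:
g(T) = (-5 + T)**2
M(o) = (-3 + o)*(o**2 + 2*o) (M(o) = (o + ((o**2 + 0*o) + o))*(o - 3) = (o + ((o**2 + 0) + o))*(-3 + o) = (o + (o**2 + o))*(-3 + o) = (o + (o + o**2))*(-3 + o) = (o**2 + 2*o)*(-3 + o) = (-3 + o)*(o**2 + 2*o))
M(g(6))**2 = ((-5 + 6)**2*(-6 + ((-5 + 6)**2)**2 - (-5 + 6)**2))**2 = (1**2*(-6 + (1**2)**2 - 1*1**2))**2 = (1*(-6 + 1**2 - 1*1))**2 = (1*(-6 + 1 - 1))**2 = (1*(-6))**2 = (-6)**2 = 36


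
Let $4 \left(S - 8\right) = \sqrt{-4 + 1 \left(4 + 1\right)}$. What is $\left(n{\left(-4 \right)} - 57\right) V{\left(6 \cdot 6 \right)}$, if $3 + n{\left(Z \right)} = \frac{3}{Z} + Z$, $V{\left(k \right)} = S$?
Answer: $- \frac{8547}{16} \approx -534.19$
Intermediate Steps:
$S = \frac{33}{4}$ ($S = 8 + \frac{\sqrt{-4 + 1 \left(4 + 1\right)}}{4} = 8 + \frac{\sqrt{-4 + 1 \cdot 5}}{4} = 8 + \frac{\sqrt{-4 + 5}}{4} = 8 + \frac{\sqrt{1}}{4} = 8 + \frac{1}{4} \cdot 1 = 8 + \frac{1}{4} = \frac{33}{4} \approx 8.25$)
$V{\left(k \right)} = \frac{33}{4}$
$n{\left(Z \right)} = -3 + Z + \frac{3}{Z}$ ($n{\left(Z \right)} = -3 + \left(\frac{3}{Z} + Z\right) = -3 + \left(Z + \frac{3}{Z}\right) = -3 + Z + \frac{3}{Z}$)
$\left(n{\left(-4 \right)} - 57\right) V{\left(6 \cdot 6 \right)} = \left(\left(-3 - 4 + \frac{3}{-4}\right) - 57\right) \frac{33}{4} = \left(\left(-3 - 4 + 3 \left(- \frac{1}{4}\right)\right) - 57\right) \frac{33}{4} = \left(\left(-3 - 4 - \frac{3}{4}\right) - 57\right) \frac{33}{4} = \left(- \frac{31}{4} - 57\right) \frac{33}{4} = \left(- \frac{259}{4}\right) \frac{33}{4} = - \frac{8547}{16}$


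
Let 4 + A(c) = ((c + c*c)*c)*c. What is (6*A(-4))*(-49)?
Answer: -55272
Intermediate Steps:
A(c) = -4 + c**2*(c + c**2) (A(c) = -4 + ((c + c*c)*c)*c = -4 + ((c + c**2)*c)*c = -4 + (c*(c + c**2))*c = -4 + c**2*(c + c**2))
(6*A(-4))*(-49) = (6*(-4 + (-4)**3 + (-4)**4))*(-49) = (6*(-4 - 64 + 256))*(-49) = (6*188)*(-49) = 1128*(-49) = -55272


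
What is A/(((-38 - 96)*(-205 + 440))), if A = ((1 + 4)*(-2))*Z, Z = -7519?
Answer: -7519/3149 ≈ -2.3877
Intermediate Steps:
A = 75190 (A = ((1 + 4)*(-2))*(-7519) = (5*(-2))*(-7519) = -10*(-7519) = 75190)
A/(((-38 - 96)*(-205 + 440))) = 75190/(((-38 - 96)*(-205 + 440))) = 75190/((-134*235)) = 75190/(-31490) = 75190*(-1/31490) = -7519/3149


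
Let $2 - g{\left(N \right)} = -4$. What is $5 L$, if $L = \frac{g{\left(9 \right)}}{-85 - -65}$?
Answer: $- \frac{3}{2} \approx -1.5$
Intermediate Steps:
$g{\left(N \right)} = 6$ ($g{\left(N \right)} = 2 - -4 = 2 + 4 = 6$)
$L = - \frac{3}{10}$ ($L = \frac{6}{-85 - -65} = \frac{6}{-85 + 65} = \frac{6}{-20} = 6 \left(- \frac{1}{20}\right) = - \frac{3}{10} \approx -0.3$)
$5 L = 5 \left(- \frac{3}{10}\right) = - \frac{3}{2}$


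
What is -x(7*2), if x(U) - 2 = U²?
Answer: -198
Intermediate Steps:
x(U) = 2 + U²
-x(7*2) = -(2 + (7*2)²) = -(2 + 14²) = -(2 + 196) = -1*198 = -198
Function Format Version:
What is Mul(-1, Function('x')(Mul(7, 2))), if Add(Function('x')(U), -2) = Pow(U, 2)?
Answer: -198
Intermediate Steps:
Function('x')(U) = Add(2, Pow(U, 2))
Mul(-1, Function('x')(Mul(7, 2))) = Mul(-1, Add(2, Pow(Mul(7, 2), 2))) = Mul(-1, Add(2, Pow(14, 2))) = Mul(-1, Add(2, 196)) = Mul(-1, 198) = -198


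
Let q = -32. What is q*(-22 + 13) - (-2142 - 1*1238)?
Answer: 3668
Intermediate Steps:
q*(-22 + 13) - (-2142 - 1*1238) = -32*(-22 + 13) - (-2142 - 1*1238) = -32*(-9) - (-2142 - 1238) = 288 - 1*(-3380) = 288 + 3380 = 3668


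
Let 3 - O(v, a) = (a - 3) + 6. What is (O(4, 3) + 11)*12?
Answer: 96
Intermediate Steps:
O(v, a) = -a (O(v, a) = 3 - ((a - 3) + 6) = 3 - ((-3 + a) + 6) = 3 - (3 + a) = 3 + (-3 - a) = -a)
(O(4, 3) + 11)*12 = (-1*3 + 11)*12 = (-3 + 11)*12 = 8*12 = 96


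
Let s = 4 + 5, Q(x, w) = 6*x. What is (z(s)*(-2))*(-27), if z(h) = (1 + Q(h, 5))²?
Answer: 163350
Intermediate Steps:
s = 9
z(h) = (1 + 6*h)²
(z(s)*(-2))*(-27) = ((1 + 6*9)²*(-2))*(-27) = ((1 + 54)²*(-2))*(-27) = (55²*(-2))*(-27) = (3025*(-2))*(-27) = -6050*(-27) = 163350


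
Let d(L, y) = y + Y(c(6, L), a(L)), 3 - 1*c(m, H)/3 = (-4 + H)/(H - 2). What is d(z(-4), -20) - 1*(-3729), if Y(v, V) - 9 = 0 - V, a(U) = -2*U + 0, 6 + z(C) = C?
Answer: 3698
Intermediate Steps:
z(C) = -6 + C
a(U) = -2*U
c(m, H) = 9 - 3*(-4 + H)/(-2 + H) (c(m, H) = 9 - 3*(-4 + H)/(H - 2) = 9 - 3*(-4 + H)/(-2 + H))
Y(v, V) = 9 - V (Y(v, V) = 9 + (0 - V) = 9 - V)
d(L, y) = 9 + y + 2*L (d(L, y) = y + (9 - (-2)*L) = y + (9 + 2*L) = 9 + y + 2*L)
d(z(-4), -20) - 1*(-3729) = (9 - 20 + 2*(-6 - 4)) - 1*(-3729) = (9 - 20 + 2*(-10)) + 3729 = (9 - 20 - 20) + 3729 = -31 + 3729 = 3698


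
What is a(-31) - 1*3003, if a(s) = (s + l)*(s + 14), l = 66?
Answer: -3598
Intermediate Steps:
a(s) = (14 + s)*(66 + s) (a(s) = (s + 66)*(s + 14) = (66 + s)*(14 + s) = (14 + s)*(66 + s))
a(-31) - 1*3003 = (924 + (-31)² + 80*(-31)) - 1*3003 = (924 + 961 - 2480) - 3003 = -595 - 3003 = -3598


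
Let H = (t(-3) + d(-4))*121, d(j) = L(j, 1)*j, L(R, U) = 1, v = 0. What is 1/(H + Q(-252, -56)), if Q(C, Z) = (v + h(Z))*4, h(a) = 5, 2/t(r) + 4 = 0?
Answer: -2/1049 ≈ -0.0019066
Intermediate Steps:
t(r) = -½ (t(r) = 2/(-4 + 0) = 2/(-4) = 2*(-¼) = -½)
Q(C, Z) = 20 (Q(C, Z) = (0 + 5)*4 = 5*4 = 20)
d(j) = j (d(j) = 1*j = j)
H = -1089/2 (H = (-½ - 4)*121 = -9/2*121 = -1089/2 ≈ -544.50)
1/(H + Q(-252, -56)) = 1/(-1089/2 + 20) = 1/(-1049/2) = -2/1049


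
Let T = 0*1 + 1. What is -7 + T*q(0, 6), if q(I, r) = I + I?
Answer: -7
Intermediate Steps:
q(I, r) = 2*I
T = 1 (T = 0 + 1 = 1)
-7 + T*q(0, 6) = -7 + 1*(2*0) = -7 + 1*0 = -7 + 0 = -7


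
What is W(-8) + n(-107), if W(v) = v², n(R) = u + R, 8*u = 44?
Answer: -75/2 ≈ -37.500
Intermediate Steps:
u = 11/2 (u = (⅛)*44 = 11/2 ≈ 5.5000)
n(R) = 11/2 + R
W(-8) + n(-107) = (-8)² + (11/2 - 107) = 64 - 203/2 = -75/2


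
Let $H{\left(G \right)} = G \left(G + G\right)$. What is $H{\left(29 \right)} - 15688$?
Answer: $-14006$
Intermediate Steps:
$H{\left(G \right)} = 2 G^{2}$ ($H{\left(G \right)} = G 2 G = 2 G^{2}$)
$H{\left(29 \right)} - 15688 = 2 \cdot 29^{2} - 15688 = 2 \cdot 841 - 15688 = 1682 - 15688 = -14006$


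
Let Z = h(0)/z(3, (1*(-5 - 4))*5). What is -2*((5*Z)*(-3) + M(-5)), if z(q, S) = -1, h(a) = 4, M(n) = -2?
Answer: -116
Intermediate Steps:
Z = -4 (Z = 4/(-1) = 4*(-1) = -4)
-2*((5*Z)*(-3) + M(-5)) = -2*((5*(-4))*(-3) - 2) = -2*(-20*(-3) - 2) = -2*(60 - 2) = -2*58 = -116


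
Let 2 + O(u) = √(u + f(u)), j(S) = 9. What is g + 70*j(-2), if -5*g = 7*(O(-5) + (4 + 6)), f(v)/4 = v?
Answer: 3094/5 - 7*I ≈ 618.8 - 7.0*I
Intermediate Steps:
f(v) = 4*v
O(u) = -2 + √5*√u (O(u) = -2 + √(u + 4*u) = -2 + √(5*u) = -2 + √5*√u)
g = -56/5 - 7*I (g = -7*((-2 + √5*√(-5)) + (4 + 6))/5 = -7*((-2 + √5*(I*√5)) + 10)/5 = -7*((-2 + 5*I) + 10)/5 = -7*(8 + 5*I)/5 = -(56 + 35*I)/5 = -56/5 - 7*I ≈ -11.2 - 7.0*I)
g + 70*j(-2) = (-56/5 - 7*I) + 70*9 = (-56/5 - 7*I) + 630 = 3094/5 - 7*I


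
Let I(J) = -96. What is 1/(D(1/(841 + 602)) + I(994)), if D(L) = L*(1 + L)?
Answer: -2082249/199894460 ≈ -0.010417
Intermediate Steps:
1/(D(1/(841 + 602)) + I(994)) = 1/((1 + 1/(841 + 602))/(841 + 602) - 96) = 1/((1 + 1/1443)/1443 - 96) = 1/((1/1443)*(1444/1443) - 96) = 1/(1444/2082249 - 96) = 1/(-199894460/2082249) = -2082249/199894460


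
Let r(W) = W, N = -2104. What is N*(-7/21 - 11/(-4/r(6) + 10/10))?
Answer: 210400/3 ≈ 70133.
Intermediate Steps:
N*(-7/21 - 11/(-4/r(6) + 10/10)) = -2104*(-7/21 - 11/(-4/6 + 10/10)) = -2104*(-7*1/21 - 11/(-4*⅙ + 10*(⅒))) = -2104*(-⅓ - 11/(-⅔ + 1)) = -2104*(-⅓ - 11/⅓) = -2104*(-⅓ - 11*3) = -2104*(-⅓ - 33) = -2104*(-100/3) = 210400/3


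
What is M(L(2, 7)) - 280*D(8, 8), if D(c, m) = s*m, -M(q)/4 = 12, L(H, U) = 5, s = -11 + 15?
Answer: -9008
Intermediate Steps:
s = 4
M(q) = -48 (M(q) = -4*12 = -48)
D(c, m) = 4*m
M(L(2, 7)) - 280*D(8, 8) = -48 - 1120*8 = -48 - 280*32 = -48 - 8960 = -9008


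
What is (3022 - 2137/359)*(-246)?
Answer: -266359206/359 ≈ -7.4195e+5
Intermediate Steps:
(3022 - 2137/359)*(-246) = (1082761/359)*(-246) = -266359206/359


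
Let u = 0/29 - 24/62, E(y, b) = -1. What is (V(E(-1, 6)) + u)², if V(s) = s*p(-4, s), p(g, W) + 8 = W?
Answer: 71289/961 ≈ 74.182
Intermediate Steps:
p(g, W) = -8 + W
u = -12/31 (u = 0*(1/29) - 24*1/62 = 0 - 12/31 = -12/31 ≈ -0.38710)
V(s) = s*(-8 + s)
(V(E(-1, 6)) + u)² = (-(-8 - 1) - 12/31)² = (-1*(-9) - 12/31)² = (9 - 12/31)² = (267/31)² = 71289/961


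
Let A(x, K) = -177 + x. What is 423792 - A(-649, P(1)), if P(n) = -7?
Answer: 424618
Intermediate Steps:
423792 - A(-649, P(1)) = 423792 - (-177 - 649) = 423792 - 1*(-826) = 423792 + 826 = 424618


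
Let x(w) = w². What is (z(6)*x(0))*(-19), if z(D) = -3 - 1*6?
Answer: 0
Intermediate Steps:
z(D) = -9 (z(D) = -3 - 6 = -9)
(z(6)*x(0))*(-19) = -9*0²*(-19) = -9*0*(-19) = 0*(-19) = 0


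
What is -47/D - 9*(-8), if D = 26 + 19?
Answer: 3193/45 ≈ 70.956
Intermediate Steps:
D = 45
-47/D - 9*(-8) = -47/45 - 9*(-8) = -47*1/45 + 72 = -47/45 + 72 = 3193/45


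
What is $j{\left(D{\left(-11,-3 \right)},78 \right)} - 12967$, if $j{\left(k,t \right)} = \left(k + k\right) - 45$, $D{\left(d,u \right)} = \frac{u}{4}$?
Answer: $- \frac{26027}{2} \approx -13014.0$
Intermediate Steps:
$D{\left(d,u \right)} = \frac{u}{4}$ ($D{\left(d,u \right)} = u \frac{1}{4} = \frac{u}{4}$)
$j{\left(k,t \right)} = -45 + 2 k$ ($j{\left(k,t \right)} = 2 k - 45 = -45 + 2 k$)
$j{\left(D{\left(-11,-3 \right)},78 \right)} - 12967 = \left(-45 + 2 \cdot \frac{1}{4} \left(-3\right)\right) - 12967 = \left(-45 + 2 \left(- \frac{3}{4}\right)\right) - 12967 = \left(-45 - \frac{3}{2}\right) - 12967 = - \frac{93}{2} - 12967 = - \frac{26027}{2}$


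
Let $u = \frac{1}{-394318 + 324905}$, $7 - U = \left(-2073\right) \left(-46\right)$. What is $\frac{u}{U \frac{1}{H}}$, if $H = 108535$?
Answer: $\frac{108535}{6618598963} \approx 1.6398 \cdot 10^{-5}$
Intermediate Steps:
$U = -95351$ ($U = 7 - \left(-2073\right) \left(-46\right) = 7 - 95358 = -95351$)
$u = - \frac{1}{69413}$ ($u = \frac{1}{-69413} = - \frac{1}{69413} \approx -1.4407 \cdot 10^{-5}$)
$\frac{u}{U \frac{1}{H}} = - \frac{1}{69413 \left(- \frac{95351}{108535}\right)} = \left(- \frac{1}{69413}\right) \left(- \frac{108535}{95351}\right) = \frac{108535}{6618598963}$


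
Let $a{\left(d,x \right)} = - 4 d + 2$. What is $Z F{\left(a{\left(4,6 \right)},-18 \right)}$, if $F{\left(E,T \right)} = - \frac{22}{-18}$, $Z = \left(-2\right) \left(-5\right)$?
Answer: $\frac{110}{9} \approx 12.222$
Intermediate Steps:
$a{\left(d,x \right)} = 2 - 4 d$
$Z = 10$
$F{\left(E,T \right)} = \frac{11}{9}$ ($F{\left(E,T \right)} = \left(-22\right) \left(- \frac{1}{18}\right) = \frac{11}{9}$)
$Z F{\left(a{\left(4,6 \right)},-18 \right)} = 10 \cdot \frac{11}{9} = \frac{110}{9}$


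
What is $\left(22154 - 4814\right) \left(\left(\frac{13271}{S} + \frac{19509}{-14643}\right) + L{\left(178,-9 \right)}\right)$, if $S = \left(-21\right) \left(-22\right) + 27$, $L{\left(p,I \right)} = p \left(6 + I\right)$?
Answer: $- \frac{2336970027720}{265201} \approx -8.8121 \cdot 10^{6}$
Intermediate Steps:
$S = 489$ ($S = 462 + 27 = 489$)
$\left(22154 - 4814\right) \left(\left(\frac{13271}{S} + \frac{19509}{-14643}\right) + L{\left(178,-9 \right)}\right) = \left(22154 - 4814\right) \left(\left(\frac{13271}{489} + \frac{19509}{-14643}\right) + 178 \left(6 - 9\right)\right) = 17340 \left(\left(13271 \cdot \frac{1}{489} + 19509 \left(- \frac{1}{14643}\right)\right) + 178 \left(-3\right)\right) = 17340 \left(\left(\frac{13271}{489} - \frac{6503}{4881}\right) - 534\right) = 17340 \left(\frac{6843976}{265201} - 534\right) = 17340 \left(- \frac{134773358}{265201}\right) = - \frac{2336970027720}{265201}$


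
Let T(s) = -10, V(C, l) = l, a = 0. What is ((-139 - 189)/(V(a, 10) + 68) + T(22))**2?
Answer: 306916/1521 ≈ 201.79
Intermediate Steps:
((-139 - 189)/(V(a, 10) + 68) + T(22))**2 = ((-139 - 189)/(10 + 68) - 10)**2 = (-328/78 - 10)**2 = (-328*1/78 - 10)**2 = (-164/39 - 10)**2 = (-554/39)**2 = 306916/1521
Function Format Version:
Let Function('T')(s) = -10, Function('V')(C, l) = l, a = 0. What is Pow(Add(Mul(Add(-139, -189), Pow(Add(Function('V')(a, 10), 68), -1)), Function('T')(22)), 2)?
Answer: Rational(306916, 1521) ≈ 201.79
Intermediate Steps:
Pow(Add(Mul(Add(-139, -189), Pow(Add(Function('V')(a, 10), 68), -1)), Function('T')(22)), 2) = Pow(Add(Mul(Add(-139, -189), Pow(Add(10, 68), -1)), -10), 2) = Pow(Add(Mul(-328, Pow(78, -1)), -10), 2) = Pow(Add(Mul(-328, Rational(1, 78)), -10), 2) = Pow(Add(Rational(-164, 39), -10), 2) = Pow(Rational(-554, 39), 2) = Rational(306916, 1521)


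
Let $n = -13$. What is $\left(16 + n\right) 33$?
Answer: $99$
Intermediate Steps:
$\left(16 + n\right) 33 = \left(16 - 13\right) 33 = 3 \cdot 33 = 99$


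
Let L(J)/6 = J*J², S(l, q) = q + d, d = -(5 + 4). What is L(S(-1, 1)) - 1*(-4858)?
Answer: 1786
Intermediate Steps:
d = -9 (d = -1*9 = -9)
S(l, q) = -9 + q (S(l, q) = q - 9 = -9 + q)
L(J) = 6*J³ (L(J) = 6*(J*J²) = 6*J³)
L(S(-1, 1)) - 1*(-4858) = 6*(-9 + 1)³ - 1*(-4858) = 6*(-8)³ + 4858 = 6*(-512) + 4858 = -3072 + 4858 = 1786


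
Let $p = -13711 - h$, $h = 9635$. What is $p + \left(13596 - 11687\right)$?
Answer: $-21437$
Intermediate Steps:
$p = -23346$ ($p = -13711 - 9635 = -23346$)
$p + \left(13596 - 11687\right) = -23346 + \left(13596 - 11687\right) = -23346 + 1909 = -21437$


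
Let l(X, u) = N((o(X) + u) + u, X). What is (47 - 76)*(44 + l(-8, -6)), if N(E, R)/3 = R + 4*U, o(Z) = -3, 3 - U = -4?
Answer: -3016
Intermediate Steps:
U = 7 (U = 3 - 1*(-4) = 3 + 4 = 7)
N(E, R) = 84 + 3*R (N(E, R) = 3*(R + 4*7) = 3*(R + 28) = 3*(28 + R) = 84 + 3*R)
l(X, u) = 84 + 3*X
(47 - 76)*(44 + l(-8, -6)) = (47 - 76)*(44 + (84 + 3*(-8))) = -29*(44 + (84 - 24)) = -29*(44 + 60) = -29*104 = -3016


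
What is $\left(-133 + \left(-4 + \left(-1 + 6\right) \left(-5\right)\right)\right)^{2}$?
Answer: $26244$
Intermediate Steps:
$\left(-133 + \left(-4 + \left(-1 + 6\right) \left(-5\right)\right)\right)^{2} = \left(-133 + \left(-4 + 5 \left(-5\right)\right)\right)^{2} = \left(-133 - 29\right)^{2} = \left(-162\right)^{2} = 26244$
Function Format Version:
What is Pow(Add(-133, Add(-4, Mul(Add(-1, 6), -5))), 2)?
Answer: 26244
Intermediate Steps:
Pow(Add(-133, Add(-4, Mul(Add(-1, 6), -5))), 2) = Pow(Add(-133, Add(-4, Mul(5, -5))), 2) = Pow(Add(-133, Add(-4, -25)), 2) = Pow(Add(-133, -29), 2) = Pow(-162, 2) = 26244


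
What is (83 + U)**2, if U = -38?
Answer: 2025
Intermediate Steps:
(83 + U)**2 = (83 - 38)**2 = 45**2 = 2025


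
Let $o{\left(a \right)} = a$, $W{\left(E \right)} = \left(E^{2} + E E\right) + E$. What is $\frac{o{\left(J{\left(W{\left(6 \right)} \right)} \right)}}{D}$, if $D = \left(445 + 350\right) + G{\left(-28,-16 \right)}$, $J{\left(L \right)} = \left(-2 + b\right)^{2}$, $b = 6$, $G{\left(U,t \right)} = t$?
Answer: $\frac{16}{779} \approx 0.020539$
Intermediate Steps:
$W{\left(E \right)} = E + 2 E^{2}$ ($W{\left(E \right)} = \left(E^{2} + E^{2}\right) + E = 2 E^{2} + E = E + 2 E^{2}$)
$J{\left(L \right)} = 16$ ($J{\left(L \right)} = \left(-2 + 6\right)^{2} = 4^{2} = 16$)
$D = 779$ ($D = \left(445 + 350\right) - 16 = 795 - 16 = 779$)
$\frac{o{\left(J{\left(W{\left(6 \right)} \right)} \right)}}{D} = \frac{16}{779}$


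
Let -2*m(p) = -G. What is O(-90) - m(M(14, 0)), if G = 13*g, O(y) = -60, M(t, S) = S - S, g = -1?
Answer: -107/2 ≈ -53.500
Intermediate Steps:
M(t, S) = 0
G = -13 (G = 13*(-1) = -13)
m(p) = -13/2 (m(p) = -(-1)*(-13)/2 = -½*13 = -13/2)
O(-90) - m(M(14, 0)) = -60 - 1*(-13/2) = -60 + 13/2 = -107/2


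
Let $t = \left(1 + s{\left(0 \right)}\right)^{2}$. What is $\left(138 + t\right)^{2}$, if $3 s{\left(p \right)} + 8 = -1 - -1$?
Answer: $\frac{1605289}{81} \approx 19818.0$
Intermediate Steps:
$s{\left(p \right)} = - \frac{8}{3}$ ($s{\left(p \right)} = - \frac{8}{3} + \frac{-1 - -1}{3} = - \frac{8}{3} + \frac{-1 + 1}{3} = - \frac{8}{3} + \frac{1}{3} \cdot 0 = - \frac{8}{3} + 0 = - \frac{8}{3}$)
$t = \frac{25}{9}$ ($t = \left(1 - \frac{8}{3}\right)^{2} = \left(- \frac{5}{3}\right)^{2} = \frac{25}{9} \approx 2.7778$)
$\left(138 + t\right)^{2} = \left(138 + \frac{25}{9}\right)^{2} = \left(\frac{1267}{9}\right)^{2} = \frac{1605289}{81}$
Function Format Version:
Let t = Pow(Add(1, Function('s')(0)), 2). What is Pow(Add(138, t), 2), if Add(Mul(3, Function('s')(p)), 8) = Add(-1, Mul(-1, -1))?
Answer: Rational(1605289, 81) ≈ 19818.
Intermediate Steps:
Function('s')(p) = Rational(-8, 3) (Function('s')(p) = Add(Rational(-8, 3), Mul(Rational(1, 3), Add(-1, Mul(-1, -1)))) = Add(Rational(-8, 3), Mul(Rational(1, 3), Add(-1, 1))) = Add(Rational(-8, 3), Mul(Rational(1, 3), 0)) = Add(Rational(-8, 3), 0) = Rational(-8, 3))
t = Rational(25, 9) (t = Pow(Add(1, Rational(-8, 3)), 2) = Pow(Rational(-5, 3), 2) = Rational(25, 9) ≈ 2.7778)
Pow(Add(138, t), 2) = Pow(Add(138, Rational(25, 9)), 2) = Pow(Rational(1267, 9), 2) = Rational(1605289, 81)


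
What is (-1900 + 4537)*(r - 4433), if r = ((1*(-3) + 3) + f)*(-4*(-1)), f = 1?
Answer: -11679273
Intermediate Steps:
r = 4 (r = ((1*(-3) + 3) + 1)*(-4*(-1)) = ((-3 + 3) + 1)*4 = (0 + 1)*4 = 1*4 = 4)
(-1900 + 4537)*(r - 4433) = (-1900 + 4537)*(4 - 4433) = 2637*(-4429) = -11679273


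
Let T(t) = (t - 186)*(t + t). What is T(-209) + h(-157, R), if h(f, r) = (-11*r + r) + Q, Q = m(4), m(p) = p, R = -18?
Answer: 165294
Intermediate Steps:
T(t) = 2*t*(-186 + t) (T(t) = (-186 + t)*(2*t) = 2*t*(-186 + t))
Q = 4
h(f, r) = 4 - 10*r (h(f, r) = (-11*r + r) + 4 = -10*r + 4 = 4 - 10*r)
T(-209) + h(-157, R) = 2*(-209)*(-186 - 209) + (4 - 10*(-18)) = 2*(-209)*(-395) + (4 + 180) = 165110 + 184 = 165294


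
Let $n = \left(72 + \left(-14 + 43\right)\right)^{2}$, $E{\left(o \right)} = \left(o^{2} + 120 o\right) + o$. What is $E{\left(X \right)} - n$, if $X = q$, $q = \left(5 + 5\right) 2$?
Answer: $-7381$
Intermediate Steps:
$q = 20$ ($q = 10 \cdot 2 = 20$)
$X = 20$
$E{\left(o \right)} = o^{2} + 121 o$
$n = 10201$ ($n = \left(72 + 29\right)^{2} = 101^{2} = 10201$)
$E{\left(X \right)} - n = 20 \left(121 + 20\right) - 10201 = 20 \cdot 141 - 10201 = 2820 - 10201 = -7381$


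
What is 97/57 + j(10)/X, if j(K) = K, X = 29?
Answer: 3383/1653 ≈ 2.0466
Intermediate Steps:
97/57 + j(10)/X = 97/57 + 10/29 = 3383/1653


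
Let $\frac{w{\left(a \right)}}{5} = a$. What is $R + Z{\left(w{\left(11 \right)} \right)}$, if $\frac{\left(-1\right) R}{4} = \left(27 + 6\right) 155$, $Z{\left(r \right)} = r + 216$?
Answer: $-20189$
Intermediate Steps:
$w{\left(a \right)} = 5 a$
$Z{\left(r \right)} = 216 + r$
$R = -20460$ ($R = - 4 \left(27 + 6\right) 155 = - 4 \cdot 33 \cdot 155 = \left(-4\right) 5115 = -20460$)
$R + Z{\left(w{\left(11 \right)} \right)} = -20460 + \left(216 + 5 \cdot 11\right) = -20460 + \left(216 + 55\right) = -20460 + 271 = -20189$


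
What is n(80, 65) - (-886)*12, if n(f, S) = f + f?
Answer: 10792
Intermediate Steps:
n(f, S) = 2*f
n(80, 65) - (-886)*12 = 2*80 - (-886)*12 = 160 - 1*(-10632) = 160 + 10632 = 10792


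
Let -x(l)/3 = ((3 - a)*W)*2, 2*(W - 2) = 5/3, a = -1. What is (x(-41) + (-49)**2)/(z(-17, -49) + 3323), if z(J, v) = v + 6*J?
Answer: 2333/3172 ≈ 0.73550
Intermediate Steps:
W = 17/6 (W = 2 + (5/3)/2 = 2 + (5*(1/3))/2 = 2 + (1/2)*(5/3) = 2 + 5/6 = 17/6 ≈ 2.8333)
x(l) = -68 (x(l) = -3*(3 - 1*(-1))*(17/6)*2 = -3*(3 + 1)*(17/6)*2 = -3*4*(17/6)*2 = -34*2 = -3*68/3 = -68)
(x(-41) + (-49)**2)/(z(-17, -49) + 3323) = (-68 + (-49)**2)/((-49 + 6*(-17)) + 3323) = (-68 + 2401)/((-49 - 102) + 3323) = 2333/(-151 + 3323) = 2333/3172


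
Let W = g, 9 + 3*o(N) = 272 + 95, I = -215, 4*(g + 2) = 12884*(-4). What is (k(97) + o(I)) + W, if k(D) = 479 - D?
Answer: -37154/3 ≈ -12385.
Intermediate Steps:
g = -12886 (g = -2 + (12884*(-4))/4 = -2 + (1/4)*(-51536) = -2 - 12884 = -12886)
o(N) = 358/3 (o(N) = -3 + (272 + 95)/3 = -3 + (1/3)*367 = -3 + 367/3 = 358/3)
W = -12886
(k(97) + o(I)) + W = ((479 - 1*97) + 358/3) - 12886 = ((479 - 97) + 358/3) - 12886 = (382 + 358/3) - 12886 = 1504/3 - 12886 = -37154/3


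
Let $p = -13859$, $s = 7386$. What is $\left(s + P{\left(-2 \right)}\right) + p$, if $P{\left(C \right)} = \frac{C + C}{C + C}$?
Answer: $-6472$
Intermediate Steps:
$P{\left(C \right)} = 1$ ($P{\left(C \right)} = \frac{2 C}{2 C} = 2 C \frac{1}{2 C} = 1$)
$\left(s + P{\left(-2 \right)}\right) + p = \left(7386 + 1\right) - 13859 = 7387 - 13859 = -6472$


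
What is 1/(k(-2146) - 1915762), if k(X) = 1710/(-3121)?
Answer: -3121/5979094912 ≈ -5.2199e-7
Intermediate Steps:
k(X) = -1710/3121 (k(X) = 1710*(-1/3121) = -1710/3121)
1/(k(-2146) - 1915762) = 1/(-1710/3121 - 1915762) = 1/(-5979094912/3121) = -3121/5979094912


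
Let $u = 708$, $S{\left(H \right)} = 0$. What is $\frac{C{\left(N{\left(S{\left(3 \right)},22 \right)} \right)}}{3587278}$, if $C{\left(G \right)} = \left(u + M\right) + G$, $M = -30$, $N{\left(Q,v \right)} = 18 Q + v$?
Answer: $\frac{350}{1793639} \approx 0.00019513$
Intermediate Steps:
$N{\left(Q,v \right)} = v + 18 Q$
$C{\left(G \right)} = 678 + G$ ($C{\left(G \right)} = \left(708 - 30\right) + G = 678 + G$)
$\frac{C{\left(N{\left(S{\left(3 \right)},22 \right)} \right)}}{3587278} = \frac{678 + \left(22 + 18 \cdot 0\right)}{3587278} = \left(678 + \left(22 + 0\right)\right) \frac{1}{3587278} = \left(678 + 22\right) \frac{1}{3587278} = 700 \cdot \frac{1}{3587278} = \frac{350}{1793639}$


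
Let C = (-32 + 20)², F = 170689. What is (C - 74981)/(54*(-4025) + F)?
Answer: 74837/46661 ≈ 1.6038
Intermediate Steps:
C = 144 (C = (-12)² = 144)
(C - 74981)/(54*(-4025) + F) = (144 - 74981)/(54*(-4025) + 170689) = -74837/(-217350 + 170689) = -74837/(-46661) = -74837*(-1/46661) = 74837/46661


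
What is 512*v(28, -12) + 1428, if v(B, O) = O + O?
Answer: -10860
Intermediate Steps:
v(B, O) = 2*O
512*v(28, -12) + 1428 = 512*(2*(-12)) + 1428 = 512*(-24) + 1428 = -12288 + 1428 = -10860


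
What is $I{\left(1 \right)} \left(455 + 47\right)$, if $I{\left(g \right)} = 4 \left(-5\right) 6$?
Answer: $-60240$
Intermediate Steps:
$I{\left(g \right)} = -120$ ($I{\left(g \right)} = \left(-20\right) 6 = -120$)
$I{\left(1 \right)} \left(455 + 47\right) = - 120 \left(455 + 47\right) = \left(-120\right) 502 = -60240$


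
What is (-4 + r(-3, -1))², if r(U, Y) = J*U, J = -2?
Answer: 4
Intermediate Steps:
r(U, Y) = -2*U
(-4 + r(-3, -1))² = (-4 - 2*(-3))² = (-4 + 6)² = 2² = 4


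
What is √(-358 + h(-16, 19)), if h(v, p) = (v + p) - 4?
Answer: I*√359 ≈ 18.947*I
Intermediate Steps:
h(v, p) = -4 + p + v (h(v, p) = (p + v) - 4 = -4 + p + v)
√(-358 + h(-16, 19)) = √(-358 + (-4 + 19 - 16)) = √(-358 - 1) = √(-359) = I*√359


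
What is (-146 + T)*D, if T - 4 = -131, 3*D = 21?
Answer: -1911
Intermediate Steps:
D = 7 (D = (1/3)*21 = 7)
T = -127 (T = 4 - 131 = -127)
(-146 + T)*D = (-146 - 127)*7 = -273*7 = -1911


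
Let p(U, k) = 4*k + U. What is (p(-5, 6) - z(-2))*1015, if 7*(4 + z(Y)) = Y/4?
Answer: 46835/2 ≈ 23418.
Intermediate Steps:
z(Y) = -4 + Y/28 (z(Y) = -4 + (Y/4)/7 = -4 + Y/28)
p(U, k) = U + 4*k
(p(-5, 6) - z(-2))*1015 = ((-5 + 4*6) - (-4 + (1/28)*(-2)))*1015 = ((-5 + 24) - (-4 - 1/14))*1015 = (19 - 1*(-57/14))*1015 = (19 + 57/14)*1015 = (323/14)*1015 = 46835/2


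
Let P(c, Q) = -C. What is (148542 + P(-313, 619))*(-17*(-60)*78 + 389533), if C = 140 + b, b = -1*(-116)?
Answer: 69559924598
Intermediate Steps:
b = 116
C = 256 (C = 140 + 116 = 256)
P(c, Q) = -256 (P(c, Q) = -1*256 = -256)
(148542 + P(-313, 619))*(-17*(-60)*78 + 389533) = (148542 - 256)*(-17*(-60)*78 + 389533) = 148286*(1020*78 + 389533) = 148286*(79560 + 389533) = 148286*469093 = 69559924598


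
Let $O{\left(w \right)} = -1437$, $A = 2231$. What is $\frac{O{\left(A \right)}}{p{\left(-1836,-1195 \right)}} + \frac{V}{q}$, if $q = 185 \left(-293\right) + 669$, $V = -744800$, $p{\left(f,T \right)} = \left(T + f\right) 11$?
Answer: $\frac{111202268}{7968499} \approx 13.955$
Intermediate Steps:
$p{\left(f,T \right)} = 11 T + 11 f$
$q = -53536$ ($q = -54205 + 669 = -53536$)
$\frac{O{\left(A \right)}}{p{\left(-1836,-1195 \right)}} + \frac{V}{q} = - \frac{1437}{11 \left(-1195\right) + 11 \left(-1836\right)} - \frac{744800}{-53536} = - \frac{1437}{-13145 - 20196} - - \frac{3325}{239} = - \frac{1437}{-33341} + \frac{3325}{239} = \left(-1437\right) \left(- \frac{1}{33341}\right) + \frac{3325}{239} = \frac{1437}{33341} + \frac{3325}{239} = \frac{111202268}{7968499}$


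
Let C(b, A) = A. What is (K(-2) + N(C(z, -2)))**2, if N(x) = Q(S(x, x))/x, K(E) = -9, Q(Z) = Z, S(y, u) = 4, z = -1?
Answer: 121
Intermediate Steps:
N(x) = 4/x
(K(-2) + N(C(z, -2)))**2 = (-9 + 4/(-2))**2 = (-9 + 4*(-1/2))**2 = (-9 - 2)**2 = (-11)**2 = 121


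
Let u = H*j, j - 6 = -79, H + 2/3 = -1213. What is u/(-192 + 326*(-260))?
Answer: -265793/254856 ≈ -1.0429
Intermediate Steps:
H = -3641/3 (H = -⅔ - 1213 = -3641/3 ≈ -1213.7)
j = -73 (j = 6 - 79 = -73)
u = 265793/3 (u = -3641/3*(-73) = 265793/3 ≈ 88598.)
u/(-192 + 326*(-260)) = 265793/(3*(-192 + 326*(-260))) = 265793/(3*(-192 - 84760)) = (265793/3)/(-84952) = (265793/3)*(-1/84952) = -265793/254856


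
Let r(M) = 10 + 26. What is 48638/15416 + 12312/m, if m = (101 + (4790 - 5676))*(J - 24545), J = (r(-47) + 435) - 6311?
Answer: 580157160671/183852950300 ≈ 3.1555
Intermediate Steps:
r(M) = 36
J = -5840 (J = (36 + 435) - 6311 = 471 - 6311 = -5840)
m = 23852225 (m = (101 + (4790 - 5676))*(-5840 - 24545) = (101 - 886)*(-30385) = -785*(-30385) = 23852225)
48638/15416 + 12312/m = 48638/15416 + 12312/23852225 = 48638*(1/15416) + 12312*(1/23852225) = 24319/7708 + 12312/23852225 = 580157160671/183852950300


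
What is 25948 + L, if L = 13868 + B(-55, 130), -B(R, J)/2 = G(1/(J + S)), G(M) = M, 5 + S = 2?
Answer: 5056630/127 ≈ 39816.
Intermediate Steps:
S = -3 (S = -5 + 2 = -3)
B(R, J) = -2/(-3 + J) (B(R, J) = -2/(J - 3) = -2/(-3 + J))
L = 1761234/127 (L = 13868 - 2/(-3 + 130) = 13868 - 2/127 = 1761234/127 ≈ 13868.)
25948 + L = 25948 + 1761234/127 = 5056630/127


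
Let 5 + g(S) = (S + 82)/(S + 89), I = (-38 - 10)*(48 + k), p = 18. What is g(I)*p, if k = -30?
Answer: -55674/775 ≈ -71.837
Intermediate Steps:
I = -864 (I = (-38 - 10)*(48 - 30) = -48*18 = -864)
g(S) = -5 + (82 + S)/(89 + S) (g(S) = -5 + (S + 82)/(S + 89) = -5 + (82 + S)/(89 + S))
g(I)*p = ((-363 - 4*(-864))/(89 - 864))*18 = ((-363 + 3456)/(-775))*18 = -1/775*3093*18 = -3093/775*18 = -55674/775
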